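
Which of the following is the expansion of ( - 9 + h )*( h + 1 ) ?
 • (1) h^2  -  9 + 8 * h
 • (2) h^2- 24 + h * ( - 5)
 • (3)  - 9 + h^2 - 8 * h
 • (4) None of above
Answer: 3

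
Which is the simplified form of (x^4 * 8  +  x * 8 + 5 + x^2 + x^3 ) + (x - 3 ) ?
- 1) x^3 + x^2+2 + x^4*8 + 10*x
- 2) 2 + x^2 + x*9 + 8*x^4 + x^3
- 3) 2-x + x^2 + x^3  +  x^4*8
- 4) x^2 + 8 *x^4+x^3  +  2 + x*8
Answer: 2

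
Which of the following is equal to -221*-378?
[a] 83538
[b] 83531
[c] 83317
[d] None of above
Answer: a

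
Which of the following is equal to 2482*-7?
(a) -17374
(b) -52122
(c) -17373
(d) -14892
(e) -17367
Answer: a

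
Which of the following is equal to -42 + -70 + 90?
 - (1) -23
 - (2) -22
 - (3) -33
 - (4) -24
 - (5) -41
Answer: 2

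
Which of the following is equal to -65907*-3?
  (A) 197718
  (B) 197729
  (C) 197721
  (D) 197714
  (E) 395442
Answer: C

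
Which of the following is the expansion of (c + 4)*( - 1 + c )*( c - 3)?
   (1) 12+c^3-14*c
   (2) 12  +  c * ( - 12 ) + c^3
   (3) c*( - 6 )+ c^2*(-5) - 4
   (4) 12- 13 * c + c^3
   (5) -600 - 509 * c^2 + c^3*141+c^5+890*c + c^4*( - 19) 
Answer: 4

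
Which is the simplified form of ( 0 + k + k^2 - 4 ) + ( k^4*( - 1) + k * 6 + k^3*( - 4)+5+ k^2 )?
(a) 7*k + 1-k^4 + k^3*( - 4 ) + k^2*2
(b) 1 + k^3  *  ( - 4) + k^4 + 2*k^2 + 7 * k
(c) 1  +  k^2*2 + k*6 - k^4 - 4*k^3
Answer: a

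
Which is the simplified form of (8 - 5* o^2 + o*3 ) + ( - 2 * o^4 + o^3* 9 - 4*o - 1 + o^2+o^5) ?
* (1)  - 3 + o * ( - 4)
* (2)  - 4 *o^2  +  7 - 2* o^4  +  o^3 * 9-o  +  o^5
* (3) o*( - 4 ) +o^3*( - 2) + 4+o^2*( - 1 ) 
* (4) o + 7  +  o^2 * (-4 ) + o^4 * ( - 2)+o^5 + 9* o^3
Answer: 2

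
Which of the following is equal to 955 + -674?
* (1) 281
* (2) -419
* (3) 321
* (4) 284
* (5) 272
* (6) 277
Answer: 1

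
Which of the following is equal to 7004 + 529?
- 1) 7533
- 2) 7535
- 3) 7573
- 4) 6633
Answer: 1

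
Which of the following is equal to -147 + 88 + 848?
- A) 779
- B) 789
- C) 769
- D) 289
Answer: B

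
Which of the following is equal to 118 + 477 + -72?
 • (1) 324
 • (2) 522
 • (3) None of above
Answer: 3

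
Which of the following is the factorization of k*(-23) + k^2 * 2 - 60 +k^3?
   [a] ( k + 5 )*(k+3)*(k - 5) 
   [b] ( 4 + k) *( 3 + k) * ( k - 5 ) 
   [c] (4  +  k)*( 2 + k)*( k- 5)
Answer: b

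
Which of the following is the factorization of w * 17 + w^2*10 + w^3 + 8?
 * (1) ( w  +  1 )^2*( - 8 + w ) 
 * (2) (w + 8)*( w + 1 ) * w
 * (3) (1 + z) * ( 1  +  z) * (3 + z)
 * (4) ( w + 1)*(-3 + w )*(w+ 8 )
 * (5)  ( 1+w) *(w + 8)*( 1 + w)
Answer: 5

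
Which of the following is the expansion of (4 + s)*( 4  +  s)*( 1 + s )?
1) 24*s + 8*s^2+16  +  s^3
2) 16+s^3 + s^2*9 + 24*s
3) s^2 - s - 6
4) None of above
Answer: 2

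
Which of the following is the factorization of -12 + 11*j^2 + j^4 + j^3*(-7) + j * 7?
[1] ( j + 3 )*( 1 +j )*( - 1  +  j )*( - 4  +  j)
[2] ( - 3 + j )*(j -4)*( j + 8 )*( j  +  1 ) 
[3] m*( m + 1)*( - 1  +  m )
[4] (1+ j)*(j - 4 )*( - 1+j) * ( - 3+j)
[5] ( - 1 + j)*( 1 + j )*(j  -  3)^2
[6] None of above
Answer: 4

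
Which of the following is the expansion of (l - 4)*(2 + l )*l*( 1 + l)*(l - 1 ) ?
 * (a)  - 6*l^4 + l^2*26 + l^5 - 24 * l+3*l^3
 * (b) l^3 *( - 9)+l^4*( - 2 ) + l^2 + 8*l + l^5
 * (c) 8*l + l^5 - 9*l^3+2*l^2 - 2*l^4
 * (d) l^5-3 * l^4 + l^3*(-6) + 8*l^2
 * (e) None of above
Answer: c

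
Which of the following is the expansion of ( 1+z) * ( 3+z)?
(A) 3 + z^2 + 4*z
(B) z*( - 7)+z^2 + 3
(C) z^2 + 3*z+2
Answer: A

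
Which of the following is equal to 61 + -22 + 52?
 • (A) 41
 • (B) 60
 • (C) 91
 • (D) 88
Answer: C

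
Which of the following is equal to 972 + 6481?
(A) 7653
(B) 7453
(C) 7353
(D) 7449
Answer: B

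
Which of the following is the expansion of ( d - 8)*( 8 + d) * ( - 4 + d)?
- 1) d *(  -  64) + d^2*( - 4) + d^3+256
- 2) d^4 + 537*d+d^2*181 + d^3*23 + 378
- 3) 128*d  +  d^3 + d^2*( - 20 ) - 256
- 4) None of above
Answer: 1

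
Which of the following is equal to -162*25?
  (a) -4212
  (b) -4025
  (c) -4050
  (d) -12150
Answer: c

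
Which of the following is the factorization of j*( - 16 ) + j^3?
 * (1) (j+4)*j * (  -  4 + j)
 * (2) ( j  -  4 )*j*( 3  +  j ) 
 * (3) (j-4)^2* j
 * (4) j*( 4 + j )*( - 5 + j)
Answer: 1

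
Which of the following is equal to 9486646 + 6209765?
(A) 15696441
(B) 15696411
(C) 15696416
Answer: B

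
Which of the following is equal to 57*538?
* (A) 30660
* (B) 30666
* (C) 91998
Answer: B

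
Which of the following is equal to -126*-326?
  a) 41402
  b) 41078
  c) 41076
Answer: c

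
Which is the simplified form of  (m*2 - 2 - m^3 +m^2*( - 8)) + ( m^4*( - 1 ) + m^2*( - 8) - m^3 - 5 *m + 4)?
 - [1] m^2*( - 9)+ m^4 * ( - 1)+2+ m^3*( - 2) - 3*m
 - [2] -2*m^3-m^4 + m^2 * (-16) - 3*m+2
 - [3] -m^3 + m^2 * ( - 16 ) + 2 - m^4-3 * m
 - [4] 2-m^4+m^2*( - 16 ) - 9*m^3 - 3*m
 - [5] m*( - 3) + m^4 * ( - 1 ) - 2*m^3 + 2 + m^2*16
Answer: 2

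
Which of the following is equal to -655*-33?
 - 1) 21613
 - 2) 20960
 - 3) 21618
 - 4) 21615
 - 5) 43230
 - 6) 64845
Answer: 4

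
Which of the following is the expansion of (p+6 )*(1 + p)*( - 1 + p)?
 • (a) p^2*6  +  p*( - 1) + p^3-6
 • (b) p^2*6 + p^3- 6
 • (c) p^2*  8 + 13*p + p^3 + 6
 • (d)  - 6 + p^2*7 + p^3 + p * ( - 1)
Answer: a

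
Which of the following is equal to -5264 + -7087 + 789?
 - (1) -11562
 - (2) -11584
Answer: 1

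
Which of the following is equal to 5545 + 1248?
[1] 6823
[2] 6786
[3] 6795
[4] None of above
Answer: 4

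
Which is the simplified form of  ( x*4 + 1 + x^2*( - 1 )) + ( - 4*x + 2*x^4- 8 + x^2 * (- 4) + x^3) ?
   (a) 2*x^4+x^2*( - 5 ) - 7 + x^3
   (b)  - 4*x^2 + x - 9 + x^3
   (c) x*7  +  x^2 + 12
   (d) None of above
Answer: a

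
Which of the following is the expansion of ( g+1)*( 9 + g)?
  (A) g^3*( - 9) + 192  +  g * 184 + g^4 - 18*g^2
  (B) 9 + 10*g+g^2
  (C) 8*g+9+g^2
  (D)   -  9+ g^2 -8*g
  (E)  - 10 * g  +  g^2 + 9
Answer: B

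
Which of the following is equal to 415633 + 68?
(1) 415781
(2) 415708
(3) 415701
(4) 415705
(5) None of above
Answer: 3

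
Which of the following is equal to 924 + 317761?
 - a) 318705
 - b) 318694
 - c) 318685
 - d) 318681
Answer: c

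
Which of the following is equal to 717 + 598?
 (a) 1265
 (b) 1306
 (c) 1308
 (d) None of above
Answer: d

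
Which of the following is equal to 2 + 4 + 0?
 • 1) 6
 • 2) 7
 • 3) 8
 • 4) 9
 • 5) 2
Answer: 1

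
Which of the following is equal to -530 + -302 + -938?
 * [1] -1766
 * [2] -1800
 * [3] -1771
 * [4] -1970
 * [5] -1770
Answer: 5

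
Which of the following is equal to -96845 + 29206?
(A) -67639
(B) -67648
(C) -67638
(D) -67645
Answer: A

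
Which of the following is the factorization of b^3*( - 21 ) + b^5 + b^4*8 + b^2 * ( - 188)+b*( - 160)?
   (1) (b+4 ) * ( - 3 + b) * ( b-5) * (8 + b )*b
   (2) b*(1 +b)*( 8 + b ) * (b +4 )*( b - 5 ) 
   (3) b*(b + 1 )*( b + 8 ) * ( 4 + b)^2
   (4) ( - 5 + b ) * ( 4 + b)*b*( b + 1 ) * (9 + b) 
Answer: 2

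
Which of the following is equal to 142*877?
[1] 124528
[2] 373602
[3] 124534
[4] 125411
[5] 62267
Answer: 3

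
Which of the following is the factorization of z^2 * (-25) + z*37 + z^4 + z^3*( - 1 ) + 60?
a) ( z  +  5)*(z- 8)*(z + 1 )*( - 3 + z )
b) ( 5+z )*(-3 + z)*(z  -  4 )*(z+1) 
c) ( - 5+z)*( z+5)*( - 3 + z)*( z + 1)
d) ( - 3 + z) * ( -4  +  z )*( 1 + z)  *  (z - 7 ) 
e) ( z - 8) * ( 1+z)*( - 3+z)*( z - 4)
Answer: b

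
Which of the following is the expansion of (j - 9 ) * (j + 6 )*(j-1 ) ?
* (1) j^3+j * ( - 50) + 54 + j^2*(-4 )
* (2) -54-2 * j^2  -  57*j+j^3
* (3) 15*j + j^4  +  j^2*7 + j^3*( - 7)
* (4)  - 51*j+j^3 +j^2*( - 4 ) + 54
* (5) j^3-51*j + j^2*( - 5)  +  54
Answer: 4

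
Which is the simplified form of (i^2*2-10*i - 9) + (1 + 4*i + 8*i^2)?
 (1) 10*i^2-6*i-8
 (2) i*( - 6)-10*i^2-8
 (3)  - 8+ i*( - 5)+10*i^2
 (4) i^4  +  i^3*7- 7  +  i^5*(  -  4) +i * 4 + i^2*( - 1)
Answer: 1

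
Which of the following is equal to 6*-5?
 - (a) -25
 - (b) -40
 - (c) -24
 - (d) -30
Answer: d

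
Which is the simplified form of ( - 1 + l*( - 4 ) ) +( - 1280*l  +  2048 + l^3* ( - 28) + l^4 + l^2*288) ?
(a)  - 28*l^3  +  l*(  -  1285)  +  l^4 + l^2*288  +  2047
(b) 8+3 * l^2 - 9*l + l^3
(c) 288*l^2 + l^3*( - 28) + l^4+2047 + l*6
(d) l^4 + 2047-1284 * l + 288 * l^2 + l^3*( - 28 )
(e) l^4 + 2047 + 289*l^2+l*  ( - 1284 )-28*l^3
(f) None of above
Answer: d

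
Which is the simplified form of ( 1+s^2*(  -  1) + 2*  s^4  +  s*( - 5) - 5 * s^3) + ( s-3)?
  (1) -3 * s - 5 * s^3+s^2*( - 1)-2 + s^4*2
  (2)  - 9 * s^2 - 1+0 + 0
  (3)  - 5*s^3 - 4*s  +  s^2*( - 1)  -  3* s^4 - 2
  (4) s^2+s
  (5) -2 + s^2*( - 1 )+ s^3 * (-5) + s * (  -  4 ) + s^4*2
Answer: 5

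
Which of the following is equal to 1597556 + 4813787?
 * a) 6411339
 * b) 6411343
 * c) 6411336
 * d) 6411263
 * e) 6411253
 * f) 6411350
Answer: b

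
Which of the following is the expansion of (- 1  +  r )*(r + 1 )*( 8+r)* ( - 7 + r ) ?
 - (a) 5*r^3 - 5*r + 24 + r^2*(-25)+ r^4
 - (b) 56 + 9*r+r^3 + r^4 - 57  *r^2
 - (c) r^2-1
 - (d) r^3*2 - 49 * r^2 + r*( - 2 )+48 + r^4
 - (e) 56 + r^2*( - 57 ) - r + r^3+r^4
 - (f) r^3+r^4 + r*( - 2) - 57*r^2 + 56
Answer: e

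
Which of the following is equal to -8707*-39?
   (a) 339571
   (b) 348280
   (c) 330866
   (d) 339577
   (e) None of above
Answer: e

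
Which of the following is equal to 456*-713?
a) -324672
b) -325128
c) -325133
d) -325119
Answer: b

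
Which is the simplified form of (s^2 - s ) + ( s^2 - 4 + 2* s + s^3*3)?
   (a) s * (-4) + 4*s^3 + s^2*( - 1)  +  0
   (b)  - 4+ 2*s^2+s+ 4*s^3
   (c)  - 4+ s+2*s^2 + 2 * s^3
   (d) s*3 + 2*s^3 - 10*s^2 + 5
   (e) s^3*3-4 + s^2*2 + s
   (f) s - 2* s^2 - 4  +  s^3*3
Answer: e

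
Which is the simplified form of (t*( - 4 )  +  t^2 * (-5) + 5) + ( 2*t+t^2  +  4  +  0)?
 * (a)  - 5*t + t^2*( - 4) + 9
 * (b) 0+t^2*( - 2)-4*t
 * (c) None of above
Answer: c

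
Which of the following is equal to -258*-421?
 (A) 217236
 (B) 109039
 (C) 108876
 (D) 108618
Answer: D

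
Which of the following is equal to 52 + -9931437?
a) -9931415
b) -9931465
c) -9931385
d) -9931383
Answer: c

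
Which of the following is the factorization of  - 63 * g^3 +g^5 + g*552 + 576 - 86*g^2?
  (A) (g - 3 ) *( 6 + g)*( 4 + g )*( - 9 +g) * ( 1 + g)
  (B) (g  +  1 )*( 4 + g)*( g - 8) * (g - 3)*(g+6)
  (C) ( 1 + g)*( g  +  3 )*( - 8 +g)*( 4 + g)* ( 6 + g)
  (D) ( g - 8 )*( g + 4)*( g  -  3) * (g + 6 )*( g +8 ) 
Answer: B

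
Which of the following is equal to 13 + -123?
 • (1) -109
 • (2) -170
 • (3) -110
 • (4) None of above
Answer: 3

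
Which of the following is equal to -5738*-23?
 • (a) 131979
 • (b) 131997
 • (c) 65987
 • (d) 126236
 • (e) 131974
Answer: e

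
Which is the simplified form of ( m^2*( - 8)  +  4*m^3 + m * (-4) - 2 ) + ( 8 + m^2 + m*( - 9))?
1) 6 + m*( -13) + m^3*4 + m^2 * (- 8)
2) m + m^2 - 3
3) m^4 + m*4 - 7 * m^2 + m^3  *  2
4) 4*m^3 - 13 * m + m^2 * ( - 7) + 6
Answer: 4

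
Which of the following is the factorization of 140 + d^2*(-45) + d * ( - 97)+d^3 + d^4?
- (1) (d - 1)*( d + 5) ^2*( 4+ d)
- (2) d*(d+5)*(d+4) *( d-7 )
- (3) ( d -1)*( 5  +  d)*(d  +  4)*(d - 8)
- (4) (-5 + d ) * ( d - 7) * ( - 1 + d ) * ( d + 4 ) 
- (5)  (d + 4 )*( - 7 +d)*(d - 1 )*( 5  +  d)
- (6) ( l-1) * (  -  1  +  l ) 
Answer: 5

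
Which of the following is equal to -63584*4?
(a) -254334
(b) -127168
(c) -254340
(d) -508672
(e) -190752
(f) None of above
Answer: f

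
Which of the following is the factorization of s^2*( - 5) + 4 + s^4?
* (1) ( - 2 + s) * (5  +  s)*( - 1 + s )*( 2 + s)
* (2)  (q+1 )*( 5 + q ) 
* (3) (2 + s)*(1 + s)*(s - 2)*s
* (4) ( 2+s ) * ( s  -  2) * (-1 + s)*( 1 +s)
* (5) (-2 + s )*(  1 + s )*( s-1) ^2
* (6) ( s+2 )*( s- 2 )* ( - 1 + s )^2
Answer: 4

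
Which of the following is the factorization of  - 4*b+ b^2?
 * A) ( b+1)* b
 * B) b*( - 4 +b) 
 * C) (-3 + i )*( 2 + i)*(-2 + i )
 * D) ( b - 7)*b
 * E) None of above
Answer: B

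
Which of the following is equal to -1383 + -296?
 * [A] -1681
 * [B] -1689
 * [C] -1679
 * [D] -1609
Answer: C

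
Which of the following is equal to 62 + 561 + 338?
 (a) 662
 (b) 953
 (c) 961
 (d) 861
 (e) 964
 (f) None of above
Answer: c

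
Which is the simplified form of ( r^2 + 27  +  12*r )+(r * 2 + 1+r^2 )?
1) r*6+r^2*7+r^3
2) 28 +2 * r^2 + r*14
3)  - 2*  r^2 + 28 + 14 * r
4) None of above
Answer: 2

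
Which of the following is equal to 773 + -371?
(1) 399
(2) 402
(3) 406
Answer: 2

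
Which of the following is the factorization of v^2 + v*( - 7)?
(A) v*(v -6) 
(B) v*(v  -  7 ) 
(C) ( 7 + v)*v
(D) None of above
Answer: B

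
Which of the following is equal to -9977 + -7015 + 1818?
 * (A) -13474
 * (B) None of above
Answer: B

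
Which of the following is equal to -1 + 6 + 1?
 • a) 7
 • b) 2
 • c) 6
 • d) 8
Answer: c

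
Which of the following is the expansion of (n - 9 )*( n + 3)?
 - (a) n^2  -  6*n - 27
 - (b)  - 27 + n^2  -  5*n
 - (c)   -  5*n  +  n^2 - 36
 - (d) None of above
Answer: a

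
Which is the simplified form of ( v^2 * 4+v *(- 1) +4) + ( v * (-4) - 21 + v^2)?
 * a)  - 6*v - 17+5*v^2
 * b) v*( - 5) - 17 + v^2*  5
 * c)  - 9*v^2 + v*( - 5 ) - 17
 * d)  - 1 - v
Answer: b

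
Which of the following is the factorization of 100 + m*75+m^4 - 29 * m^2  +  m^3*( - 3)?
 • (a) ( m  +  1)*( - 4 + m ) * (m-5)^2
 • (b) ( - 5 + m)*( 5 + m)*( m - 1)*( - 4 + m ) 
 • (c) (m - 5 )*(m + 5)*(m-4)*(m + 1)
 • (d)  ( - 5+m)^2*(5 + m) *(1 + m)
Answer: c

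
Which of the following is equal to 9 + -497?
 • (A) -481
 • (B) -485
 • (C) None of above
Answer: C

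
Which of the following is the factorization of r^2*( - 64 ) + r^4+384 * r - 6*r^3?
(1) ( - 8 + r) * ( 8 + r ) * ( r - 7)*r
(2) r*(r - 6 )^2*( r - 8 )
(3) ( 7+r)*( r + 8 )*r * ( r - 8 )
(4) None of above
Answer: 4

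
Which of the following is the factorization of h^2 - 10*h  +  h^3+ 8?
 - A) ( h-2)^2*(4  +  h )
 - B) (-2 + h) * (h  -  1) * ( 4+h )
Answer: B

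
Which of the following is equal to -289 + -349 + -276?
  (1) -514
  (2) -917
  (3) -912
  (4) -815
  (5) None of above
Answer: 5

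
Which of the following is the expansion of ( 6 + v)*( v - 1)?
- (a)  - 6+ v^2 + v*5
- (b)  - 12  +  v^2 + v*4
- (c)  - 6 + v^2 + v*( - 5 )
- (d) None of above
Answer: a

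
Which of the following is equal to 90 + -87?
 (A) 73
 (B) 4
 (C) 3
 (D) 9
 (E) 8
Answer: C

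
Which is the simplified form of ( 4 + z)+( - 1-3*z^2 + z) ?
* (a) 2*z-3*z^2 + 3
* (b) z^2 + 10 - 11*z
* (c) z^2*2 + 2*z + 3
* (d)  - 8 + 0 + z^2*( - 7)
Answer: a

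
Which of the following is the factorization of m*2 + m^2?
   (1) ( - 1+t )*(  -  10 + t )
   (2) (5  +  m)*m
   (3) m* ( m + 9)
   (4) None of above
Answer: 4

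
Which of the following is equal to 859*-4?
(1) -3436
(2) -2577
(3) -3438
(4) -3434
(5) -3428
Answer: 1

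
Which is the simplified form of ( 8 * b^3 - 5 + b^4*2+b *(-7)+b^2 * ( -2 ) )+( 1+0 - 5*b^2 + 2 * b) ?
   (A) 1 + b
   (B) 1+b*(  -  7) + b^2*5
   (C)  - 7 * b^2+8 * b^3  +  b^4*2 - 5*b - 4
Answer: C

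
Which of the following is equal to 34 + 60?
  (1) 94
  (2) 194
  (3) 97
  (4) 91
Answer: 1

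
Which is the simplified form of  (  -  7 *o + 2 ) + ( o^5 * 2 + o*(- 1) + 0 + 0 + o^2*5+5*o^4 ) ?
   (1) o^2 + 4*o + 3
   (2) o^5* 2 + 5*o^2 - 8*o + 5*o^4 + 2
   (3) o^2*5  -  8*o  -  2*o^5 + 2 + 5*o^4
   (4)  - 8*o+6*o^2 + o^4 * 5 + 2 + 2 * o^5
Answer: 2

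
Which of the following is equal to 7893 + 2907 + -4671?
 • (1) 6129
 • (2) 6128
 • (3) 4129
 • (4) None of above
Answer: 1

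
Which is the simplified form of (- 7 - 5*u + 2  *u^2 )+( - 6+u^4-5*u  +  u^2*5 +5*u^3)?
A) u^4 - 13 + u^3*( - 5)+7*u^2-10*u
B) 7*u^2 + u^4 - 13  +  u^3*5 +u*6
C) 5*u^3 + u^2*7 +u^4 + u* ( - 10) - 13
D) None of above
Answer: C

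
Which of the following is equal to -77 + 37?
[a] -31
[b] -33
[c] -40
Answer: c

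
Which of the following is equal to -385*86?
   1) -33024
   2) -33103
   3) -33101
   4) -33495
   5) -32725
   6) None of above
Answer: 6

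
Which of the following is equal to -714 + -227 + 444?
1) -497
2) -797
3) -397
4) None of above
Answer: 1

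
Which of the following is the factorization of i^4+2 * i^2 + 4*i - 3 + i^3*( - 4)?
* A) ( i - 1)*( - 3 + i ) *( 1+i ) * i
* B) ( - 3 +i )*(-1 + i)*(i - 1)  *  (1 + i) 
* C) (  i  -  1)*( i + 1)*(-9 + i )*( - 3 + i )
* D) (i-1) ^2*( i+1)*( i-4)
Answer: B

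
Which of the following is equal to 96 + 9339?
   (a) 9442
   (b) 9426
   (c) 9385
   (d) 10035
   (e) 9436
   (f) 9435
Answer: f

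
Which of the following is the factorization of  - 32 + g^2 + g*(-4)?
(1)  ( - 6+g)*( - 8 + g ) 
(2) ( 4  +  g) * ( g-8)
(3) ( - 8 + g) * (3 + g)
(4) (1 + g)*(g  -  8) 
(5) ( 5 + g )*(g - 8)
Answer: 2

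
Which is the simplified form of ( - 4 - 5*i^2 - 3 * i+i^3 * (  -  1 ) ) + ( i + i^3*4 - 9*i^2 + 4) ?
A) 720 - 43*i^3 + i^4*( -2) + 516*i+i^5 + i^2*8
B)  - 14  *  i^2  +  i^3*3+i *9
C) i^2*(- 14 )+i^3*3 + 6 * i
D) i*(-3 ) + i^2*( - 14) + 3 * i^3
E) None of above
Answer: E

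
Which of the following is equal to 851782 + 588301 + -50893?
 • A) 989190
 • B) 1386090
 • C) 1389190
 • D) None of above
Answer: C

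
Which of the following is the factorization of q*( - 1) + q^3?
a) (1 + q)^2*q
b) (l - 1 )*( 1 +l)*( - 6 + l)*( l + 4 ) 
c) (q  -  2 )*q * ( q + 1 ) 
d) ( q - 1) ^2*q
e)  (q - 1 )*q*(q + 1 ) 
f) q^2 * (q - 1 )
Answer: e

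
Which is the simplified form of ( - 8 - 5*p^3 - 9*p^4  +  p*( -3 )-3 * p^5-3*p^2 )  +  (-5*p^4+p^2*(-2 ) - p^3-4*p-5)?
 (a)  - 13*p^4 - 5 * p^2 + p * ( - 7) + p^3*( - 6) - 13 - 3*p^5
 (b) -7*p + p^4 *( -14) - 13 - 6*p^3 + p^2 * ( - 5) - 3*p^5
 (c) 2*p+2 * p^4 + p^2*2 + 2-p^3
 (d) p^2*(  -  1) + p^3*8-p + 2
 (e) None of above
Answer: b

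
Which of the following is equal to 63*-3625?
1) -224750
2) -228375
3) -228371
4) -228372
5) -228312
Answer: 2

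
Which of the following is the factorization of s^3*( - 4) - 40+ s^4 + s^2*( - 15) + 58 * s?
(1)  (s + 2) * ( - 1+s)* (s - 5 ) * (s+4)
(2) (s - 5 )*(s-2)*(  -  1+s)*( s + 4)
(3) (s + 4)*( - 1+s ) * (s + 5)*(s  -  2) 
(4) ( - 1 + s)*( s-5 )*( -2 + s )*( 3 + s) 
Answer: 2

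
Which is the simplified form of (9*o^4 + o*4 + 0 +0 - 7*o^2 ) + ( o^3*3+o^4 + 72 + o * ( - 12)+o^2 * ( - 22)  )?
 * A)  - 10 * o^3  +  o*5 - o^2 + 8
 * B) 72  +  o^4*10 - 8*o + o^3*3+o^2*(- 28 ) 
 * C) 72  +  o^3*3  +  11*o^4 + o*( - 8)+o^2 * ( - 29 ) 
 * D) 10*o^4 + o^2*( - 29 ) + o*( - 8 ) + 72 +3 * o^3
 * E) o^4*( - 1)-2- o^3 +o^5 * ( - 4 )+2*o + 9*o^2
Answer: D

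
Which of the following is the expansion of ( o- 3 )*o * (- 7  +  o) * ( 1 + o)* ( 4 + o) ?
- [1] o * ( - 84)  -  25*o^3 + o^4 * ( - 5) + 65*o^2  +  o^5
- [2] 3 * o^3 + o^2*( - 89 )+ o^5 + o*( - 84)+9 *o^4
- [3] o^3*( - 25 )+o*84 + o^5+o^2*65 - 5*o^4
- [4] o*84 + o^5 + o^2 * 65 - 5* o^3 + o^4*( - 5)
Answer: 3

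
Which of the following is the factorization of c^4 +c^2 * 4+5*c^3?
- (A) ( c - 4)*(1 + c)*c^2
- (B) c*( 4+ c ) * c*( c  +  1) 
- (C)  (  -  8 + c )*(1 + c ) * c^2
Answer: B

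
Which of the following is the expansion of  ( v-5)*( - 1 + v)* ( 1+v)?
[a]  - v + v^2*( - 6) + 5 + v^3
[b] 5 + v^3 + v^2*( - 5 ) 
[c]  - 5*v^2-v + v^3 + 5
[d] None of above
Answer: c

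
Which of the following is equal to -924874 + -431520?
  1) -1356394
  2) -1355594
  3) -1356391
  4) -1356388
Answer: 1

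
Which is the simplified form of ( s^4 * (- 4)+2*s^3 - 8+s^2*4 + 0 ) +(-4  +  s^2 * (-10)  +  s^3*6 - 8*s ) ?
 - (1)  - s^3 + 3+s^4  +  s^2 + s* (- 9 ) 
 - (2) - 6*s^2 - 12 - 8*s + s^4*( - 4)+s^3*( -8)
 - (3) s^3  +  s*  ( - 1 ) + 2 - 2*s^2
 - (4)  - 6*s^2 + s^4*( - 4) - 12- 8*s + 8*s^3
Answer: 4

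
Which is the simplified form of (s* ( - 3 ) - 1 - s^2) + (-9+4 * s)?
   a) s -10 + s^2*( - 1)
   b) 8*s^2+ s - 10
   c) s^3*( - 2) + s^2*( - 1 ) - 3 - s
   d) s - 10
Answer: a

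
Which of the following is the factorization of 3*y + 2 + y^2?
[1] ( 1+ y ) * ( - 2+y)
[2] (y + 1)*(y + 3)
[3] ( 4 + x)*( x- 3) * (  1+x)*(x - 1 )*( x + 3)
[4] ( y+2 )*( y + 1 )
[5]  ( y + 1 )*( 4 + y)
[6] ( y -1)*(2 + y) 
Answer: 4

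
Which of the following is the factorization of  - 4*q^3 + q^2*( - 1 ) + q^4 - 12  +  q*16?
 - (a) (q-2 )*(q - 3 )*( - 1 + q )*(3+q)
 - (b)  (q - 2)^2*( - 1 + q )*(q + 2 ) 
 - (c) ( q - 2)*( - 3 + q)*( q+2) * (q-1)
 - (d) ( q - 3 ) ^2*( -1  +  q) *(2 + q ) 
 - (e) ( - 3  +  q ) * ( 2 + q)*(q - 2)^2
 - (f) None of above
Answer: c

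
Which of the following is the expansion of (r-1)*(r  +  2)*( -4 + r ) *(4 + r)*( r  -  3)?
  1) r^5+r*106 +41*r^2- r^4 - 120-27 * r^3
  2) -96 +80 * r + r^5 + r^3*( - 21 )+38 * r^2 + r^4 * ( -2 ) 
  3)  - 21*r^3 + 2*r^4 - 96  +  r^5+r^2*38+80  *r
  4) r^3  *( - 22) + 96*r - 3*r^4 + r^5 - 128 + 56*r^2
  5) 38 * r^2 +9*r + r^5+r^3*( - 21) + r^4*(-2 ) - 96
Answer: 2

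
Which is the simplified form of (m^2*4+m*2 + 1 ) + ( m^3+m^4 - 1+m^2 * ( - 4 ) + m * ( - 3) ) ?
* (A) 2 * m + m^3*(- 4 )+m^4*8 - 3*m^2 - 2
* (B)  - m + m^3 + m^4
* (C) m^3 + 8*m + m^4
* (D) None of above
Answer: B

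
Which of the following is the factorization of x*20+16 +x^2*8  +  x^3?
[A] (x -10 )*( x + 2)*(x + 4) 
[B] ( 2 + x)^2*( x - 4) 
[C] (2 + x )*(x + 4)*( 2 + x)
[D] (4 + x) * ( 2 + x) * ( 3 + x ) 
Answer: C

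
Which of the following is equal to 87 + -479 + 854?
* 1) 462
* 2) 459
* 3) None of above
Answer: 1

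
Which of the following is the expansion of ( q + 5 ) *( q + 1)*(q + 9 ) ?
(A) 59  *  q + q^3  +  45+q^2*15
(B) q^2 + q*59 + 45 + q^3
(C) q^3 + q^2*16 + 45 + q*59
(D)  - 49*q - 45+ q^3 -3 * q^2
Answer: A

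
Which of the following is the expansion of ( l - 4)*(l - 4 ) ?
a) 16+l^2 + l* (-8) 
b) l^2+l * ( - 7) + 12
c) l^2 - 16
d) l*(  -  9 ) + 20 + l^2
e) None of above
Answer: a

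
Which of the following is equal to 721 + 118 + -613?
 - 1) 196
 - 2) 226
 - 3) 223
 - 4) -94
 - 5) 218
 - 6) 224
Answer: 2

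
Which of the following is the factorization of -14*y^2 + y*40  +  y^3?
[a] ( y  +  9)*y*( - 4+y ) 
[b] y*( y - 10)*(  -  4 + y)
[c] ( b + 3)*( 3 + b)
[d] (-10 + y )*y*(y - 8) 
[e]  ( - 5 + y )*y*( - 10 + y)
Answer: b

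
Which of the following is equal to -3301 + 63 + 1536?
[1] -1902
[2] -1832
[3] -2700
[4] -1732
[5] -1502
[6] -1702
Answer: 6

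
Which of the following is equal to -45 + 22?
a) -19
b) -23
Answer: b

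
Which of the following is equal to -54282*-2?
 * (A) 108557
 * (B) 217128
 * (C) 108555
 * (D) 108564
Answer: D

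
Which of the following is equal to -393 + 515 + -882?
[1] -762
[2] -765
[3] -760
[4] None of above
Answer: 3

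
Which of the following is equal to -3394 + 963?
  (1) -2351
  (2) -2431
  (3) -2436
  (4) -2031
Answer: 2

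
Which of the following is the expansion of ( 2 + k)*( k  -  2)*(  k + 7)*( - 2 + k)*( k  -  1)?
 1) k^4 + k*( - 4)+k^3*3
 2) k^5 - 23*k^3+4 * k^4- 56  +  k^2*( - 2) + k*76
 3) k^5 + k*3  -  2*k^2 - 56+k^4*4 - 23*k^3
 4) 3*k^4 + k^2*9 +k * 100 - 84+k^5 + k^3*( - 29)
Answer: 2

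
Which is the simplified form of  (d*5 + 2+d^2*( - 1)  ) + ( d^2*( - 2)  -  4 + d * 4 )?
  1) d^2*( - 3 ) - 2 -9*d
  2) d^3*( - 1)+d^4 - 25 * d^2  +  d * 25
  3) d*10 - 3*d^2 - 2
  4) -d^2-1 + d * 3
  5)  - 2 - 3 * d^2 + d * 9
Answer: 5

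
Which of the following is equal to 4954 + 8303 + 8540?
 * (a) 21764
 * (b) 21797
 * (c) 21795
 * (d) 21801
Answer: b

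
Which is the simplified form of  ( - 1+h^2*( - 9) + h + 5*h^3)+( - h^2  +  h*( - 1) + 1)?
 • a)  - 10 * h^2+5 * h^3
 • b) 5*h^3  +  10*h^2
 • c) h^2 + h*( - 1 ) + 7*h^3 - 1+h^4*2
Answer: a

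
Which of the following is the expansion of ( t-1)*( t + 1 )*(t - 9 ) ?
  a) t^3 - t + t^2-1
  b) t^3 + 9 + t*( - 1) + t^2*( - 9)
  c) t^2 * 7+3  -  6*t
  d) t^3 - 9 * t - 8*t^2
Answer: b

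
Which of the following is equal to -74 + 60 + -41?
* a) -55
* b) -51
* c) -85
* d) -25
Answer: a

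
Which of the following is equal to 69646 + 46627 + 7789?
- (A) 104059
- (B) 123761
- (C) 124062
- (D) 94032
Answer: C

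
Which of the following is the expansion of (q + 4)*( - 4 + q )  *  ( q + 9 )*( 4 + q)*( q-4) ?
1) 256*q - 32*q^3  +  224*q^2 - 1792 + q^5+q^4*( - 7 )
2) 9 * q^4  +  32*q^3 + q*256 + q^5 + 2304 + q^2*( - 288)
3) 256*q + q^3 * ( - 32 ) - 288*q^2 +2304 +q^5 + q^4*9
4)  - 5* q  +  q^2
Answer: 3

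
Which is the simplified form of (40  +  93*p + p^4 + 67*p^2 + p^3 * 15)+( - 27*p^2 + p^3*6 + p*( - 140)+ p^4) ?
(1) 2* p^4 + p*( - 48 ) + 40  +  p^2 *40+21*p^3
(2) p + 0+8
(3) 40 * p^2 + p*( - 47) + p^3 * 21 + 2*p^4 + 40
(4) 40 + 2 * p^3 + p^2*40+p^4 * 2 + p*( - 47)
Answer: 3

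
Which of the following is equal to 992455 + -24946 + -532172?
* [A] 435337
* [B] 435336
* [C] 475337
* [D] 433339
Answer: A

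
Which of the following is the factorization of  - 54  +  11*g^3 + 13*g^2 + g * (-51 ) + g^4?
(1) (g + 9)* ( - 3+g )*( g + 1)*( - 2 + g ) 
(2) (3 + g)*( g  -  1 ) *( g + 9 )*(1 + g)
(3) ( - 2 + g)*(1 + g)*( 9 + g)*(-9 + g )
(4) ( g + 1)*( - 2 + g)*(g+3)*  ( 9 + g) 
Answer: 4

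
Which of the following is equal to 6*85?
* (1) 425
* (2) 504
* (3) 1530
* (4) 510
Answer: 4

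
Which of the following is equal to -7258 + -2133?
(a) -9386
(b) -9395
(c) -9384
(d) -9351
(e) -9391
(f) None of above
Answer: e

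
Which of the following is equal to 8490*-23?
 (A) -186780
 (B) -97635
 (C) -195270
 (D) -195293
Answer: C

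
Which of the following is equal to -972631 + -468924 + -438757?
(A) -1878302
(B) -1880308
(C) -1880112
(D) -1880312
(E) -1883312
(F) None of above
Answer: D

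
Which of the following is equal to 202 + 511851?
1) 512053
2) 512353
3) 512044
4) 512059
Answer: 1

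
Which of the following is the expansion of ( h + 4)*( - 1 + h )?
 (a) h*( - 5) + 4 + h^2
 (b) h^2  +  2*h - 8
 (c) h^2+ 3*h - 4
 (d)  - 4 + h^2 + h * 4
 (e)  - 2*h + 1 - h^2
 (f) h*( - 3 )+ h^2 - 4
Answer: c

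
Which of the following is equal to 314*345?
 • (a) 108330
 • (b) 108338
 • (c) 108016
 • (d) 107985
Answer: a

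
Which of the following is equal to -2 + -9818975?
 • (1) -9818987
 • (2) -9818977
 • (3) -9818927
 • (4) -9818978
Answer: 2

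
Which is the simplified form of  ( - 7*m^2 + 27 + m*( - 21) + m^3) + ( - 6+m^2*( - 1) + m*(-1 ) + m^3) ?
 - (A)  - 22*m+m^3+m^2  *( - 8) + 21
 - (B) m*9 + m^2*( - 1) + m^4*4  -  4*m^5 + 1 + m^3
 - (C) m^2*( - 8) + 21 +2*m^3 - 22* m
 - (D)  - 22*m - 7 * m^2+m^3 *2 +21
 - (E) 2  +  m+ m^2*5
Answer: C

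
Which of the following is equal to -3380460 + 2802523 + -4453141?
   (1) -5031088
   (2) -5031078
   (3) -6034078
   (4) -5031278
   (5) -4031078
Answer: 2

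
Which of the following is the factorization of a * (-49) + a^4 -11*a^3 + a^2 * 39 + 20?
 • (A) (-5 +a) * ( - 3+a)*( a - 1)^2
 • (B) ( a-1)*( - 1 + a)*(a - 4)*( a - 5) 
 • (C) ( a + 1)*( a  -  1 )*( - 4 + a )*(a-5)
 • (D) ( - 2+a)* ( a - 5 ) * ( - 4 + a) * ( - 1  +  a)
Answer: B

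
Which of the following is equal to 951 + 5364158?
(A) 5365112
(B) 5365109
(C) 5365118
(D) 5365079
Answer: B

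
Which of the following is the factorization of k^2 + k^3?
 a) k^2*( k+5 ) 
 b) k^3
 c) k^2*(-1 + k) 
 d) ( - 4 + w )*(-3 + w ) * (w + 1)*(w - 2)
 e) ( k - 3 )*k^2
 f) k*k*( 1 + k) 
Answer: f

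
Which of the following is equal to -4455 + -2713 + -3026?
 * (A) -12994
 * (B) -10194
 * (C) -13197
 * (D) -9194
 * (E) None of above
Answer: B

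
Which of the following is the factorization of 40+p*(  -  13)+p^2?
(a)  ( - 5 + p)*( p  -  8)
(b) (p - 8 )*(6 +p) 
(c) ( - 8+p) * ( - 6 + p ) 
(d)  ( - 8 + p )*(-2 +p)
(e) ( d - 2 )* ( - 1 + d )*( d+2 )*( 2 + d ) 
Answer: a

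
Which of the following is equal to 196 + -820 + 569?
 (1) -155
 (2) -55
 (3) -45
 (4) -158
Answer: 2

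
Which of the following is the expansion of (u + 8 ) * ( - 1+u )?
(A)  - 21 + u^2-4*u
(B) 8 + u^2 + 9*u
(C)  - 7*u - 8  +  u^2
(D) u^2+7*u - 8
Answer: D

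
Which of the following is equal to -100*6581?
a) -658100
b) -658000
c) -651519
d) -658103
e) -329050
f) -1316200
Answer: a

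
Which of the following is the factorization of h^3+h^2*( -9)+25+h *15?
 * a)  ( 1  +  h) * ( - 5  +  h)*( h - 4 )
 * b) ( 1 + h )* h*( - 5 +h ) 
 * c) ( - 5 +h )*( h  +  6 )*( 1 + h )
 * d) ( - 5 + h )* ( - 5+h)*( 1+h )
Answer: d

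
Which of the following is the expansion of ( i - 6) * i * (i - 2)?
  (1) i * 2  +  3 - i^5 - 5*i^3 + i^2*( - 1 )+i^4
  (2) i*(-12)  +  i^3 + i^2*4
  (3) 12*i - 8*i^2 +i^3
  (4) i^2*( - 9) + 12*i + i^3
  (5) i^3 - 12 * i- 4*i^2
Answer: 3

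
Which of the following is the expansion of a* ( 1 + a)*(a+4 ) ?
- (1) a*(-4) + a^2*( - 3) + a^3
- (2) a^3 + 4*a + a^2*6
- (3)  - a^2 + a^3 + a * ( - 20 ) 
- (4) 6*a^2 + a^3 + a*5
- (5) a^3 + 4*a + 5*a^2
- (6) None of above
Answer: 5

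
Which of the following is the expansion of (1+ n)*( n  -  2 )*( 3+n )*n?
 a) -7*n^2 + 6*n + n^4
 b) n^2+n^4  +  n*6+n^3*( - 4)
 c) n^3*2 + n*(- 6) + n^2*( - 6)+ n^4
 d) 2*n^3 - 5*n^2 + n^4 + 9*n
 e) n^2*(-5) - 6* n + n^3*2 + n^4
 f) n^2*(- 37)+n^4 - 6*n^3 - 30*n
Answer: e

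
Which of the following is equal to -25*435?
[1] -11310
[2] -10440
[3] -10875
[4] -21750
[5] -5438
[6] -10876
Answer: 3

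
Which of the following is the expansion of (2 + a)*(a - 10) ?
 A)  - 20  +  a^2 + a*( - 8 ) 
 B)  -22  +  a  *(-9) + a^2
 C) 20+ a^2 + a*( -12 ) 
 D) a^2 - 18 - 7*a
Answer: A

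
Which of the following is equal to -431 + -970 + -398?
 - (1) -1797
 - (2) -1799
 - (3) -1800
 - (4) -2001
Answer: 2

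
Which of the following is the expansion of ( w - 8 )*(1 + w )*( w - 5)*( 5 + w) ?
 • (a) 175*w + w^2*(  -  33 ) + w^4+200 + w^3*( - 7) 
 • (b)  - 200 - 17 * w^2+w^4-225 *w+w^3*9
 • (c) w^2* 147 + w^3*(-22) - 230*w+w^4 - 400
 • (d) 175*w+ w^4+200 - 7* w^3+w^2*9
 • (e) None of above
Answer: a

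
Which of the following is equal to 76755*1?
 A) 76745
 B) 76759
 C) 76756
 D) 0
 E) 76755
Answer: E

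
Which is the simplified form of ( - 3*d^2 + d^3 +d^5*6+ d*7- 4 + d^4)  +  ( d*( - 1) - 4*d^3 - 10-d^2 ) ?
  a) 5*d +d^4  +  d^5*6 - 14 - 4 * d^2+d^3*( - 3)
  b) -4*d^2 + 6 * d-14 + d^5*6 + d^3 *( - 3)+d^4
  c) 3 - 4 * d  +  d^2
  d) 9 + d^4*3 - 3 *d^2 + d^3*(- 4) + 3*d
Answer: b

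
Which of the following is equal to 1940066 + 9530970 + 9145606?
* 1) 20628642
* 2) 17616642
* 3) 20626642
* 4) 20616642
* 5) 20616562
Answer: 4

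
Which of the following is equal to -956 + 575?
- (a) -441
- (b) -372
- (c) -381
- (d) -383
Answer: c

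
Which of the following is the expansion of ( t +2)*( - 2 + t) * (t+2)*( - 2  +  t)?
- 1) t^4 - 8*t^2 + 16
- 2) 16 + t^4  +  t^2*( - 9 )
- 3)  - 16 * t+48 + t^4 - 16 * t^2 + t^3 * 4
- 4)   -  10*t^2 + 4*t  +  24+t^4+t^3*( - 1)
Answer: 1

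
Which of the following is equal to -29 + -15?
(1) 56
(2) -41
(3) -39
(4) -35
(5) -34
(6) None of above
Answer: 6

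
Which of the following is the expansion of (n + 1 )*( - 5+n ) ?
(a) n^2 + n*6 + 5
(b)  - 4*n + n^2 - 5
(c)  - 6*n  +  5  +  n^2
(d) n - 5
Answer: b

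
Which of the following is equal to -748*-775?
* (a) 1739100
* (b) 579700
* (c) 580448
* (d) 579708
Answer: b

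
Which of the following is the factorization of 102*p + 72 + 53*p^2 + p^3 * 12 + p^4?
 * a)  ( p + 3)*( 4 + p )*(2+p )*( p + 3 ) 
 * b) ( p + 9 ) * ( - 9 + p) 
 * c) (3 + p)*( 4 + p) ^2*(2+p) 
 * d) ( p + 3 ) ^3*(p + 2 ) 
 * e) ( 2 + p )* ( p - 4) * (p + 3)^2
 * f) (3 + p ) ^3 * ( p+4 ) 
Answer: a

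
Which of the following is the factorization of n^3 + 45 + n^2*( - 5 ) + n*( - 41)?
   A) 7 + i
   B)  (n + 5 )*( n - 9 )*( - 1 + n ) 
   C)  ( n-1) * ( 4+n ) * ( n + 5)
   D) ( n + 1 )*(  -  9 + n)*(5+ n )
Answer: B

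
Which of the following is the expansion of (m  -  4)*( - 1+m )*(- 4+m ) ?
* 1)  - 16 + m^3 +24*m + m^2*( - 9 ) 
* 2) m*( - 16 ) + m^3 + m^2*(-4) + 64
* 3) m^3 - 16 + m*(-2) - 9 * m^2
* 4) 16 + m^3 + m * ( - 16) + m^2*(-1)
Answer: 1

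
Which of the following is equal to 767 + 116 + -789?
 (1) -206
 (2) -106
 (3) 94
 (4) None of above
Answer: 3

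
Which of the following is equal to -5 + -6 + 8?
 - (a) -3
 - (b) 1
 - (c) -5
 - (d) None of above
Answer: a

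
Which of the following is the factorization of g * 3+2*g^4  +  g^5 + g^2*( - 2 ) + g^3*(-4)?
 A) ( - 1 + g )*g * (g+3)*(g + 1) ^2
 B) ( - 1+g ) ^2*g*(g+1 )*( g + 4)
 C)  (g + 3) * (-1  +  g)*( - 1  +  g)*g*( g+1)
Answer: C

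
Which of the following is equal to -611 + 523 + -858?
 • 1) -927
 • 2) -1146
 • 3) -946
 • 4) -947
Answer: 3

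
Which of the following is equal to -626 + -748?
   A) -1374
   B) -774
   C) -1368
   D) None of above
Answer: A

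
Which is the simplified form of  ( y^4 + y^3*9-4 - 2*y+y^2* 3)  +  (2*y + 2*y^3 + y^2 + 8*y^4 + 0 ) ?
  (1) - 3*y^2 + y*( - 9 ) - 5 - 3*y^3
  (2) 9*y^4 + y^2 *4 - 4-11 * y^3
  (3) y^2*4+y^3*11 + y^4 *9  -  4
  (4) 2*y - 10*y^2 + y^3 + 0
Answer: 3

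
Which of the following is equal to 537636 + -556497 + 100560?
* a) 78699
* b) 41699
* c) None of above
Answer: c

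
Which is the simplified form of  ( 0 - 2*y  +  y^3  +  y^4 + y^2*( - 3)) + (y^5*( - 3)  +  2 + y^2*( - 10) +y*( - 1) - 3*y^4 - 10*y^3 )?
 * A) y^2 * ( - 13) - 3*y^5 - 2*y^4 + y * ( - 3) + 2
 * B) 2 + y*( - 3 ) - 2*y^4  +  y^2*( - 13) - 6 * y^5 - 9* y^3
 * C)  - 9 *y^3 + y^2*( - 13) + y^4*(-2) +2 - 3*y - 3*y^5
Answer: C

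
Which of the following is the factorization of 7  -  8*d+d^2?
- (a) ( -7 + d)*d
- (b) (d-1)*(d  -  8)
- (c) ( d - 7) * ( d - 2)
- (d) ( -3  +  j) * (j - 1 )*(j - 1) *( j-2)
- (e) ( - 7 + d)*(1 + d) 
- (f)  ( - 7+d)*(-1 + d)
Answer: f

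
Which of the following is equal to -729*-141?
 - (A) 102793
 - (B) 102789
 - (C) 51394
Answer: B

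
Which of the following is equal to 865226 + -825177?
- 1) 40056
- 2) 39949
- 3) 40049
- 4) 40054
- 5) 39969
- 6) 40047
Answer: 3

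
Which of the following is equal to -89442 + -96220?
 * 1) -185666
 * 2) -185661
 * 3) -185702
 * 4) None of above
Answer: 4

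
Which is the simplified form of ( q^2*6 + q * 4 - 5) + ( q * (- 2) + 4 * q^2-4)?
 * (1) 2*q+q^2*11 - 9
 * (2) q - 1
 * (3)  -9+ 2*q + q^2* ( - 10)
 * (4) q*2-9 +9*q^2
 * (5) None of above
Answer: 5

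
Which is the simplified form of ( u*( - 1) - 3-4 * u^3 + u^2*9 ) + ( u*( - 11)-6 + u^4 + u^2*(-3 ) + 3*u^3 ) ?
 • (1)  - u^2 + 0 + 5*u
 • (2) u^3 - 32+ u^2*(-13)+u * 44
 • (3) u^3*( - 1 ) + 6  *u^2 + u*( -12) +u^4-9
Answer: 3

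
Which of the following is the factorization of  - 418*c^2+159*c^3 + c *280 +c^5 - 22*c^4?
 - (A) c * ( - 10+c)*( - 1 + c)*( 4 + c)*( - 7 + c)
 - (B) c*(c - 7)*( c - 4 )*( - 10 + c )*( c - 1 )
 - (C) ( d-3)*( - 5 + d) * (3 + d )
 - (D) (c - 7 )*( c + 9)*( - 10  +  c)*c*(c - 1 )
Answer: B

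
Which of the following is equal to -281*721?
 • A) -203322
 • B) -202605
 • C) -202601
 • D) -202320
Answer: C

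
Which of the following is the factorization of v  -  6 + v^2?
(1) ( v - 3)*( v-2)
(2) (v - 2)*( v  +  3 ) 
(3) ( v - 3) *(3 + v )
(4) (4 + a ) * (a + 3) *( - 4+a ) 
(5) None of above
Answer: 2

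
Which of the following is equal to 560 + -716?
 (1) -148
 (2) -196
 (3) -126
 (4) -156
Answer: 4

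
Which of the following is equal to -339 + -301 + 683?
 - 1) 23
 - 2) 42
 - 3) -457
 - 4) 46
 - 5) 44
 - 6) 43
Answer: 6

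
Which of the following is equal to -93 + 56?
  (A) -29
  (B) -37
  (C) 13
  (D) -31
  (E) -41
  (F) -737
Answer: B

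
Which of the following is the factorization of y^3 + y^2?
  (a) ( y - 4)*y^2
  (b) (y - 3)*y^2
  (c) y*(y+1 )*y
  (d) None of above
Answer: c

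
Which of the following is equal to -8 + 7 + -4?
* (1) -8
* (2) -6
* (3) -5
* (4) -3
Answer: 3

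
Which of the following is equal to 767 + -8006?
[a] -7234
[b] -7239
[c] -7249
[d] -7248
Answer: b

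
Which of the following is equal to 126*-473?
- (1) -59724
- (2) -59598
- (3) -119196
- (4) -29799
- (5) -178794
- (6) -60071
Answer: 2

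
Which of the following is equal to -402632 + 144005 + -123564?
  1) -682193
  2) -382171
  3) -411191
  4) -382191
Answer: 4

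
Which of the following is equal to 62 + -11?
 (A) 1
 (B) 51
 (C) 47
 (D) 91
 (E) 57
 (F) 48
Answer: B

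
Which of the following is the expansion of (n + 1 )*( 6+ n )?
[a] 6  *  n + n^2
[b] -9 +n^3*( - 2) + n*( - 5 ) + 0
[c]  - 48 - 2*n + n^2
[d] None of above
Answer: d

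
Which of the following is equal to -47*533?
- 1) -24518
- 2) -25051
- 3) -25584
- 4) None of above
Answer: 2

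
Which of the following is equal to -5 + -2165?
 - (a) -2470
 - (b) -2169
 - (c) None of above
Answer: c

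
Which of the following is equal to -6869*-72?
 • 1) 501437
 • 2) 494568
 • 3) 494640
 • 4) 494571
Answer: 2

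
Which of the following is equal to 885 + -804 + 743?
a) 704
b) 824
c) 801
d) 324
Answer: b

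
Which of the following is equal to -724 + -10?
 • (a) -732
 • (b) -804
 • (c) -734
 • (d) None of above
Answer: c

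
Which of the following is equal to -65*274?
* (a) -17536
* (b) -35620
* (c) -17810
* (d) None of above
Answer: c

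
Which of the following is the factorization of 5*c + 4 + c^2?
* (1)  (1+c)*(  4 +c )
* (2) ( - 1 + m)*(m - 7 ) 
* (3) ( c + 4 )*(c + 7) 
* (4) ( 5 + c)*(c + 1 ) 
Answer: 1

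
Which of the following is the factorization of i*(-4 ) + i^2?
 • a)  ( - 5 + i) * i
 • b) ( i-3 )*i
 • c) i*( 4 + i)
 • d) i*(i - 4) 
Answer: d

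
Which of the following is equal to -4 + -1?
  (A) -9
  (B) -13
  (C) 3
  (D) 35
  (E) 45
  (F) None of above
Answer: F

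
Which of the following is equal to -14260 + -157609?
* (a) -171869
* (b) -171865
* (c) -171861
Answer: a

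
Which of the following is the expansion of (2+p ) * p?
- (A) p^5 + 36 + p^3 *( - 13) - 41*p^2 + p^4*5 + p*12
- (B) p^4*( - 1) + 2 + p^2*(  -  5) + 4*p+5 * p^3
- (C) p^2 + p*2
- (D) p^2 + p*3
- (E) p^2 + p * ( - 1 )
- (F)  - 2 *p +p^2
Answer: C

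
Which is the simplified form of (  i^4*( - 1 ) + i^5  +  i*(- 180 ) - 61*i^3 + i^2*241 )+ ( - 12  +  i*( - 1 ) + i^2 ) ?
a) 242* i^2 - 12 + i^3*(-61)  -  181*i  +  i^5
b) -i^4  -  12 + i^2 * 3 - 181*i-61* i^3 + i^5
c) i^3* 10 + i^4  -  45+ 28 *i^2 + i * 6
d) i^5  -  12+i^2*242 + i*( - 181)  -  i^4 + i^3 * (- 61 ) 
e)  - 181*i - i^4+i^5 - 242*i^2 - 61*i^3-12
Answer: d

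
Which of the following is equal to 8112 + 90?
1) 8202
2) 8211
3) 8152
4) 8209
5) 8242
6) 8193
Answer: 1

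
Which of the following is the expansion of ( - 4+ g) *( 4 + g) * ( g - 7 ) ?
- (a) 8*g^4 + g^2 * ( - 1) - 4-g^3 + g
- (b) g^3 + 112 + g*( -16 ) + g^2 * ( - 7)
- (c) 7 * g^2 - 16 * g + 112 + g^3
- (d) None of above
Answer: b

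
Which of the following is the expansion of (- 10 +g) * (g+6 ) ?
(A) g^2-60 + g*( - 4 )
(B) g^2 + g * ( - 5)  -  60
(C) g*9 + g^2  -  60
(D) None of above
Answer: A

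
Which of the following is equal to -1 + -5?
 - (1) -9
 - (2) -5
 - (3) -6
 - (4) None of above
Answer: 3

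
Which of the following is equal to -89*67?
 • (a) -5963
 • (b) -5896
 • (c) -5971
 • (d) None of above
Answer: a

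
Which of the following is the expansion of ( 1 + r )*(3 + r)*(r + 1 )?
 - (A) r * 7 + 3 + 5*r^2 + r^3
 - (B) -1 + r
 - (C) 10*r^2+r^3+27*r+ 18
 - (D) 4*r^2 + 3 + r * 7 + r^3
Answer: A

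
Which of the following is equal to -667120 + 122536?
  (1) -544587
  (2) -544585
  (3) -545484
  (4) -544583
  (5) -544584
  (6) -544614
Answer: 5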